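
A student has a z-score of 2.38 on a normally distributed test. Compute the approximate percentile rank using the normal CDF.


CDF(z) = 0.5 * (1 + erf(z/sqrt(2)))
erf(1.6829) = 0.9827
CDF = 0.9913
Percentile rank = 0.9913 * 100 = 99.13

99.13


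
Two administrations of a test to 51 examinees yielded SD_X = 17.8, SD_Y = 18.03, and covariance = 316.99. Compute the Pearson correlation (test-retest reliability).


r = cov(X,Y) / (SD_X * SD_Y)
r = 316.99 / (17.8 * 18.03)
r = 316.99 / 320.934
r = 0.9877

0.9877


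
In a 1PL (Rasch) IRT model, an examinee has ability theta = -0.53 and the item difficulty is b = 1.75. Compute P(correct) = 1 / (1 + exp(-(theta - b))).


theta - b = -0.53 - 1.75 = -2.28
exp(-(theta - b)) = exp(2.28) = 9.7767
P = 1 / (1 + 9.7767)
P = 0.0928

0.0928


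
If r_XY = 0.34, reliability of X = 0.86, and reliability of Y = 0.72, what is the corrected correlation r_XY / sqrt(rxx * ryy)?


r_corrected = rxy / sqrt(rxx * ryy)
= 0.34 / sqrt(0.86 * 0.72)
= 0.34 / sqrt(0.6192)
= 0.34 / 0.786893
r_corrected = 0.4321

0.4321


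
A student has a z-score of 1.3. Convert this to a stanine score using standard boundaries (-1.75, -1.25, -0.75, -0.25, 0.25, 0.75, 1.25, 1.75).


Stanine boundaries: [-1.75, -1.25, -0.75, -0.25, 0.25, 0.75, 1.25, 1.75]
z = 1.3
Check each boundary:
  z >= -1.75 -> could be stanine 2
  z >= -1.25 -> could be stanine 3
  z >= -0.75 -> could be stanine 4
  z >= -0.25 -> could be stanine 5
  z >= 0.25 -> could be stanine 6
  z >= 0.75 -> could be stanine 7
  z >= 1.25 -> could be stanine 8
  z < 1.75
Highest qualifying boundary gives stanine = 8

8


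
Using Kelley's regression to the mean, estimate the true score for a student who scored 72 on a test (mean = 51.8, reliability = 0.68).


T_est = rxx * X + (1 - rxx) * mean
T_est = 0.68 * 72 + 0.32 * 51.8
T_est = 48.96 + 16.576
T_est = 65.536

65.536


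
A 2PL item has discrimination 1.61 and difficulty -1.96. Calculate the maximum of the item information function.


For 2PL, max info at theta = b = -1.96
I_max = a^2 / 4 = 1.61^2 / 4
= 2.5921 / 4
I_max = 0.648

0.648


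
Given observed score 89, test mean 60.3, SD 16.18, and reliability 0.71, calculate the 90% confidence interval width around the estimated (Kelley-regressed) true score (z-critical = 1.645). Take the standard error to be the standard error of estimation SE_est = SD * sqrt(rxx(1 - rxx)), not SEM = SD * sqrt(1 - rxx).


True score estimate = 0.71*89 + 0.29*60.3 = 80.677
SE_est = SD * sqrt(rxx * (1 - rxx)) = 16.18 * sqrt(0.71 * 0.29) = 16.18 * sqrt(0.2059) = 7.34187
CI = T_est +/- z * SE_est, so width = 2 * z * SE_est = 2 * 1.645 * 7.34187
Width = 24.1548

24.1548


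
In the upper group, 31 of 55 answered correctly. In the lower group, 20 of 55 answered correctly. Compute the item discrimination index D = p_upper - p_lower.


p_upper = 31/55 = 0.5636
p_lower = 20/55 = 0.3636
D = 0.5636 - 0.3636 = 0.2

0.2


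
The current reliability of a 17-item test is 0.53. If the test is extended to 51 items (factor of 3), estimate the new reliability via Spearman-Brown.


r_new = (n * rxx) / (1 + (n-1) * rxx)
r_new = (3 * 0.53) / (1 + 2 * 0.53)
r_new = 1.59 / 2.06
r_new = 0.7718

0.7718


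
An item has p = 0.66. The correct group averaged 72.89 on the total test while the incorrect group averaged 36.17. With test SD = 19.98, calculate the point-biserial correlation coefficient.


q = 1 - p = 0.34
rpb = ((M1 - M0) / SD) * sqrt(p * q)
rpb = ((72.89 - 36.17) / 19.98) * sqrt(0.66 * 0.34)
rpb = 0.8706

0.8706


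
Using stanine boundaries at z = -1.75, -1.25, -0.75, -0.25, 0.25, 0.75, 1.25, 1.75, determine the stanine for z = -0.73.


Stanine boundaries: [-1.75, -1.25, -0.75, -0.25, 0.25, 0.75, 1.25, 1.75]
z = -0.73
Check each boundary:
  z >= -1.75 -> could be stanine 2
  z >= -1.25 -> could be stanine 3
  z >= -0.75 -> could be stanine 4
  z < -0.25
  z < 0.25
  z < 0.75
  z < 1.25
  z < 1.75
Highest qualifying boundary gives stanine = 4

4


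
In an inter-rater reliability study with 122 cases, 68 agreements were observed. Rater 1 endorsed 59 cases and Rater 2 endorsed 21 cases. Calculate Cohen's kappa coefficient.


P_o = 68/122 = 0.557377
P_e = (59*21 + 63*101) / 14884 = 0.51075
kappa = (P_o - P_e) / (1 - P_e)
kappa = (0.557377 - 0.51075) / (1 - 0.51075)
kappa = 0.0953

0.0953


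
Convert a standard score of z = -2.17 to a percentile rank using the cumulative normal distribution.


CDF(z) = 0.5 * (1 + erf(z/sqrt(2)))
erf(-1.5344) = -0.97
CDF = 0.015
Percentile rank = 0.015 * 100 = 1.5

1.5


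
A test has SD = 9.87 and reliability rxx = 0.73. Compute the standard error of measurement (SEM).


SEM = SD * sqrt(1 - rxx)
SEM = 9.87 * sqrt(1 - 0.73)
SEM = 9.87 * sqrt(0.27) = 9.87 * 0.519615
SEM = 5.1286

5.1286


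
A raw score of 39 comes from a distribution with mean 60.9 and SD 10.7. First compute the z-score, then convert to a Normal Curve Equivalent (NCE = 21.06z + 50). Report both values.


z = (X - mean) / SD = (39 - 60.9) / 10.7
z = -21.9 / 10.7
z = -2.0467
NCE = NCE = 21.06z + 50
Carry z at full precision (z = -21.9 / 10.7) into the conversion:
NCE = 21.06 * (-21.9 / 10.7) + 50 = -461.214 / 10.7 + 50
NCE = -43.1041 + 50
NCE = 6.8959

6.8959


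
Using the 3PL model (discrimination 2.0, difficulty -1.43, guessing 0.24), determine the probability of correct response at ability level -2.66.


logit = 2.0*(-2.66 - -1.43) = -2.46
P* = 1/(1 + exp(--2.46)) = 0.0787
P = 0.24 + (1 - 0.24) * 0.0787
P = 0.2998

0.2998


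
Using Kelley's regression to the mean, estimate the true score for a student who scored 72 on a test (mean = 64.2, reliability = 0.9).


T_est = rxx * X + (1 - rxx) * mean
T_est = 0.9 * 72 + 0.1 * 64.2
T_est = 64.8 + 6.42
T_est = 71.22

71.22


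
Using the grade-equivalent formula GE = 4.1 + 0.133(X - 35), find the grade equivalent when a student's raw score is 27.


raw - median = 27 - 35 = -8
slope * diff = 0.133 * -8 = -1.064
GE = 4.1 + -1.064
GE = 3.036

3.036


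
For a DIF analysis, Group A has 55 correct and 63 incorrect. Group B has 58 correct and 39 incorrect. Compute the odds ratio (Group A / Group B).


Odds_A = 55/63 = 0.873
Odds_B = 58/39 = 1.4872
OR = Odds_A / Odds_B = 0.873 / 1.4872
Exactly, OR = (55 * 39) / (63 * 58) = 2145 / 3654
OR = 0.587

0.587


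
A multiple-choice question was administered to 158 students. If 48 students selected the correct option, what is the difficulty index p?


Item difficulty p = number correct / total examinees
p = 48 / 158
p = 0.3038

0.3038


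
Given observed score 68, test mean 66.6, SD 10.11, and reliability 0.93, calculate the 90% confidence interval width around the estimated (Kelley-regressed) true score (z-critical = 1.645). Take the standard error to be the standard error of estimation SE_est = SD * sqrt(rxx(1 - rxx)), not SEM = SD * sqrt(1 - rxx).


True score estimate = 0.93*68 + 0.07*66.6 = 67.902
SE_est = SD * sqrt(rxx * (1 - rxx)) = 10.11 * sqrt(0.93 * 0.07) = 10.11 * sqrt(0.0651) = 2.579536
CI = T_est +/- z * SE_est, so width = 2 * z * SE_est = 2 * 1.645 * 2.579536
Width = 8.4867

8.4867


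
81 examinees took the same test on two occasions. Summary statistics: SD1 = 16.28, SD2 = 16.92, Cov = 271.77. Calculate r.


r = cov(X,Y) / (SD_X * SD_Y)
r = 271.77 / (16.28 * 16.92)
r = 271.77 / 275.4576
r = 0.9866

0.9866


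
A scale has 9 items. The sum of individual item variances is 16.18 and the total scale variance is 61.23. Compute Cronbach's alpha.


alpha = (k/(k-1)) * (1 - sum(si^2)/s_total^2)
= (9/8) * (1 - 16.18/61.23)
alpha = 0.8277

0.8277


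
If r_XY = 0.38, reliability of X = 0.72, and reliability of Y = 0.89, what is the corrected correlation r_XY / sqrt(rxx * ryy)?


r_corrected = rxy / sqrt(rxx * ryy)
= 0.38 / sqrt(0.72 * 0.89)
= 0.38 / sqrt(0.6408)
= 0.38 / 0.8005
r_corrected = 0.4747

0.4747


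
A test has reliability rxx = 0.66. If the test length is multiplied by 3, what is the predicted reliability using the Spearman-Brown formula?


r_new = (n * rxx) / (1 + (n-1) * rxx)
r_new = (3 * 0.66) / (1 + 2 * 0.66)
r_new = 1.98 / 2.32
r_new = 0.8534

0.8534


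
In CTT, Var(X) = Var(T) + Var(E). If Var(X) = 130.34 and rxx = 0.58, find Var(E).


var_true = rxx * var_obs = 0.58 * 130.34 = 75.5972
var_error = var_obs - var_true
var_error = 130.34 - 75.5972
var_error = 54.7428

54.7428


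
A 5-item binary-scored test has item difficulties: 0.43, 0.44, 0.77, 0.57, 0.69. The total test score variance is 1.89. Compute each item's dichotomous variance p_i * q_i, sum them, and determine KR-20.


For each item, compute p_i * q_i:
  Item 1: 0.43 * 0.57 = 0.2451
  Item 2: 0.44 * 0.56 = 0.2464
  Item 3: 0.77 * 0.23 = 0.1771
  Item 4: 0.57 * 0.43 = 0.2451
  Item 5: 0.69 * 0.31 = 0.2139
Sum(p_i * q_i) = 0.2451 + 0.2464 + 0.1771 + 0.2451 + 0.2139 = 1.1276
KR-20 = (k/(k-1)) * (1 - Sum(p_i*q_i) / Var_total)
= (5/4) * (1 - 1.1276/1.89)
= 1.25 * 0.4034
KR-20 = 0.5042

0.5042


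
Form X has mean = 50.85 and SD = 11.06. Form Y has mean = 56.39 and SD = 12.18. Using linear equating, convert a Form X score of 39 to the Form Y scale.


slope = SD_Y / SD_X = 12.18 / 11.06 ~ 1.1013
intercept = mean_Y - slope * mean_X = 56.39 - (12.18 / 11.06) * 50.85 ~ 0.3906
Y = slope * X + intercept. To avoid rounding drift from the rounded slope/intercept, evaluate the equivalent form Y = mean_Y + SD_Y * (X - mean_X) / SD_X at full precision:
Y = 56.39 + 12.18 * (39 - 50.85) / 11.06
Y = 56.39 - 12.18 * 11.85 / 11.06
Y = 56.39 - 144.333 / 11.06
Y = 56.39 - 13.05
Y = 43.34

43.34


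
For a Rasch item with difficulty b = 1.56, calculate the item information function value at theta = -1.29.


P = 1/(1+exp(-(-1.29-1.56))) = 0.0547
I = P*(1-P) = 0.0547 * 0.9453
I = 0.0517

0.0517


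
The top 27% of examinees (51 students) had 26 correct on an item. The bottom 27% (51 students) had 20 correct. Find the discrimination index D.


p_upper = 26/51 = 0.5098
p_lower = 20/51 = 0.3922
D = 0.5098 - 0.3922 = 0.1176

0.1176


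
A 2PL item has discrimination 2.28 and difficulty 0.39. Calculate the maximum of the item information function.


For 2PL, max info at theta = b = 0.39
I_max = a^2 / 4 = 2.28^2 / 4
= 5.1984 / 4
I_max = 1.2996

1.2996


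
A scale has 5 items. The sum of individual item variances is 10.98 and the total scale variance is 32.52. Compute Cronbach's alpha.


alpha = (k/(k-1)) * (1 - sum(si^2)/s_total^2)
= (5/4) * (1 - 10.98/32.52)
alpha = 0.828

0.828


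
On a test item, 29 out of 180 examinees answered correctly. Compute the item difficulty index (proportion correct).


Item difficulty p = number correct / total examinees
p = 29 / 180
p = 0.1611

0.1611


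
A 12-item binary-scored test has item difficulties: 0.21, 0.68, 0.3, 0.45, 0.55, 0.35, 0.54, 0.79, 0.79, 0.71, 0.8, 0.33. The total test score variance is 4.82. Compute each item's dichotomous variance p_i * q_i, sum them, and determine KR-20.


For each item, compute p_i * q_i:
  Item 1: 0.21 * 0.79 = 0.1659
  Item 2: 0.68 * 0.32 = 0.2176
  Item 3: 0.3 * 0.7 = 0.21
  Item 4: 0.45 * 0.55 = 0.2475
  Item 5: 0.55 * 0.45 = 0.2475
  Item 6: 0.35 * 0.65 = 0.2275
  Item 7: 0.54 * 0.46 = 0.2484
  Item 8: 0.79 * 0.21 = 0.1659
  Item 9: 0.79 * 0.21 = 0.1659
  Item 10: 0.71 * 0.29 = 0.2059
  Item 11: 0.8 * 0.2 = 0.16
  Item 12: 0.33 * 0.67 = 0.2211
Sum(p_i * q_i) = 0.1659 + 0.2176 + 0.21 + 0.2475 + 0.2475 + 0.2275 + 0.2484 + 0.1659 + 0.1659 + 0.2059 + 0.16 + 0.2211 = 2.4832
KR-20 = (k/(k-1)) * (1 - Sum(p_i*q_i) / Var_total)
= (12/11) * (1 - 2.4832/4.82)
= 1.0909 * 0.4848
KR-20 = 0.5289

0.5289


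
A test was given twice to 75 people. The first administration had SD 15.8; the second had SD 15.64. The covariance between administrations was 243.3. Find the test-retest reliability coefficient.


r = cov(X,Y) / (SD_X * SD_Y)
r = 243.3 / (15.8 * 15.64)
r = 243.3 / 247.112
r = 0.9846

0.9846


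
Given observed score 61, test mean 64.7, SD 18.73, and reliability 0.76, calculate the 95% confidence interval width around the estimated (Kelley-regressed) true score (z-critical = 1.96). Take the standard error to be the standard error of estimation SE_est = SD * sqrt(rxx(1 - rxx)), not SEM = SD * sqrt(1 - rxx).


True score estimate = 0.76*61 + 0.24*64.7 = 61.888
SE_est = SD * sqrt(rxx * (1 - rxx)) = 18.73 * sqrt(0.76 * 0.24) = 18.73 * sqrt(0.1824) = 7.999267
CI = T_est +/- z * SE_est, so width = 2 * z * SE_est = 2 * 1.96 * 7.999267
Width = 31.3571

31.3571


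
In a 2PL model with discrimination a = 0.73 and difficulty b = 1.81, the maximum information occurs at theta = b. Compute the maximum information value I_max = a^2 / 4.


For 2PL, max info at theta = b = 1.81
I_max = a^2 / 4 = 0.73^2 / 4
= 0.5329 / 4
I_max = 0.1332

0.1332


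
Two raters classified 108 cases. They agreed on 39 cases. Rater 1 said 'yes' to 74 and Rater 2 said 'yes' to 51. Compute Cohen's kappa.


P_o = 39/108 = 0.361111
P_e = (74*51 + 34*57) / 11664 = 0.489712
kappa = (P_o - P_e) / (1 - P_e)
kappa = (0.361111 - 0.489712) / (1 - 0.489712)
kappa = -0.252

-0.252


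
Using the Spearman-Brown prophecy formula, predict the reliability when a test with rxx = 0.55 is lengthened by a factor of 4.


r_new = (n * rxx) / (1 + (n-1) * rxx)
r_new = (4 * 0.55) / (1 + 3 * 0.55)
r_new = 2.2 / 2.65
r_new = 0.8302

0.8302


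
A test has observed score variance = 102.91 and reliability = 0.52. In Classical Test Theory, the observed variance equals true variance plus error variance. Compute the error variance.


var_true = rxx * var_obs = 0.52 * 102.91 = 53.5132
var_error = var_obs - var_true
var_error = 102.91 - 53.5132
var_error = 49.3968

49.3968


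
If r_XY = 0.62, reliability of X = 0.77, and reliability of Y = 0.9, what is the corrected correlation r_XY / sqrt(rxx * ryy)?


r_corrected = rxy / sqrt(rxx * ryy)
= 0.62 / sqrt(0.77 * 0.9)
= 0.62 / sqrt(0.693)
= 0.62 / 0.832466
r_corrected = 0.7448

0.7448


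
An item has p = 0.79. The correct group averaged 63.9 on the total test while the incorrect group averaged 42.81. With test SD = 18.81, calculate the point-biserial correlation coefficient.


q = 1 - p = 0.21
rpb = ((M1 - M0) / SD) * sqrt(p * q)
rpb = ((63.9 - 42.81) / 18.81) * sqrt(0.79 * 0.21)
rpb = 0.4567

0.4567


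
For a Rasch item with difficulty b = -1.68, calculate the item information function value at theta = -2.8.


P = 1/(1+exp(-(-2.8--1.68))) = 0.246
I = P*(1-P) = 0.246 * 0.754
I = 0.1855

0.1855


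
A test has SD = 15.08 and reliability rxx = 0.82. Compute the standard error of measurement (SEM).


SEM = SD * sqrt(1 - rxx)
SEM = 15.08 * sqrt(1 - 0.82)
SEM = 15.08 * sqrt(0.18) = 15.08 * 0.424264
SEM = 6.3979

6.3979


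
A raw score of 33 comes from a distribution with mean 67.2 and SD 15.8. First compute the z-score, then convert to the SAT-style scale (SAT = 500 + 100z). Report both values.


z = (X - mean) / SD = (33 - 67.2) / 15.8
z = -34.2 / 15.8
z = -2.1646
SAT-scale = SAT = 500 + 100z
Carry z at full precision (z = -34.2 / 15.8) into the conversion:
SAT-scale = 500 + 100 * (-34.2 / 15.8) = 500 + -3420 / 15.8
SAT-scale = 500 + -216.4557
SAT-scale = 283.5443

283.5443


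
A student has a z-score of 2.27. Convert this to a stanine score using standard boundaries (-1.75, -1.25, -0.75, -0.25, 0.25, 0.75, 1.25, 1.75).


Stanine boundaries: [-1.75, -1.25, -0.75, -0.25, 0.25, 0.75, 1.25, 1.75]
z = 2.27
Check each boundary:
  z >= -1.75 -> could be stanine 2
  z >= -1.25 -> could be stanine 3
  z >= -0.75 -> could be stanine 4
  z >= -0.25 -> could be stanine 5
  z >= 0.25 -> could be stanine 6
  z >= 0.75 -> could be stanine 7
  z >= 1.25 -> could be stanine 8
  z >= 1.75 -> could be stanine 9
Highest qualifying boundary gives stanine = 9

9


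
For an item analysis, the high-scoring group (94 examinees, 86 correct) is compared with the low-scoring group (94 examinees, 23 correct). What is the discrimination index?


p_upper = 86/94 = 0.9149
p_lower = 23/94 = 0.2447
D = 0.9149 - 0.2447 = 0.6702

0.6702


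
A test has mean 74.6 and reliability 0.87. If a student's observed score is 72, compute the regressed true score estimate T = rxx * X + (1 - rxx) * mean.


T_est = rxx * X + (1 - rxx) * mean
T_est = 0.87 * 72 + 0.13 * 74.6
T_est = 62.64 + 9.698
T_est = 72.338

72.338


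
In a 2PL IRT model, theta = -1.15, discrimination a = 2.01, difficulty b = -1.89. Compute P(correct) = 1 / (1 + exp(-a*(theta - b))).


a*(theta - b) = 2.01 * (-1.15 - -1.89) = 1.4874
exp(-1.4874) = 0.226
P = 1 / (1 + 0.226)
P = 0.8157

0.8157


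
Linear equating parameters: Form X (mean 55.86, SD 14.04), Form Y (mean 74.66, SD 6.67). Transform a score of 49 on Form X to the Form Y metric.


slope = SD_Y / SD_X = 6.67 / 14.04 ~ 0.4751
intercept = mean_Y - slope * mean_X = 74.66 - (6.67 / 14.04) * 55.86 ~ 48.1225
Y = slope * X + intercept. To avoid rounding drift from the rounded slope/intercept, evaluate the equivalent form Y = mean_Y + SD_Y * (X - mean_X) / SD_X at full precision:
Y = 74.66 + 6.67 * (49 - 55.86) / 14.04
Y = 74.66 - 6.67 * 6.86 / 14.04
Y = 74.66 - 45.7562 / 14.04
Y = 74.66 - 3.259
Y = 71.401

71.401


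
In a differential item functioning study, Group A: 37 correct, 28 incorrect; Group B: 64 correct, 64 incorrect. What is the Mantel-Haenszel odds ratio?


Odds_A = 37/28 = 1.3214
Odds_B = 64/64 = 1.0
OR = Odds_A / Odds_B = 1.3214 / 1.0
Exactly, OR = (37 * 64) / (28 * 64) = 2368 / 1792
OR = 1.3214

1.3214


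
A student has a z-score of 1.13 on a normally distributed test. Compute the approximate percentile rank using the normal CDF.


CDF(z) = 0.5 * (1 + erf(z/sqrt(2)))
erf(0.799) = 0.7415
CDF = 0.8708
Percentile rank = 0.8708 * 100 = 87.08

87.08


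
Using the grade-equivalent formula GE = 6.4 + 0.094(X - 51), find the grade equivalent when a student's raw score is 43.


raw - median = 43 - 51 = -8
slope * diff = 0.094 * -8 = -0.752
GE = 6.4 + -0.752
GE = 5.648

5.648


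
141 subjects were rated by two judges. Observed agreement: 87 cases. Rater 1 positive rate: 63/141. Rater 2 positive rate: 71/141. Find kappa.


P_o = 87/141 = 0.617021
P_e = (63*71 + 78*70) / 19881 = 0.499623
kappa = (P_o - P_e) / (1 - P_e)
kappa = (0.617021 - 0.499623) / (1 - 0.499623)
kappa = 0.2346

0.2346


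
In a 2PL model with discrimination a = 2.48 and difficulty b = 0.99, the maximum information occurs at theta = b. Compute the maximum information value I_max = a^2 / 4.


For 2PL, max info at theta = b = 0.99
I_max = a^2 / 4 = 2.48^2 / 4
= 6.1504 / 4
I_max = 1.5376

1.5376


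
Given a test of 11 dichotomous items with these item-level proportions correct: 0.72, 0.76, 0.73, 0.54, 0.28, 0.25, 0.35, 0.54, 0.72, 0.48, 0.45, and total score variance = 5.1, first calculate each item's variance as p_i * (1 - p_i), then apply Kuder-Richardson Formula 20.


For each item, compute p_i * q_i:
  Item 1: 0.72 * 0.28 = 0.2016
  Item 2: 0.76 * 0.24 = 0.1824
  Item 3: 0.73 * 0.27 = 0.1971
  Item 4: 0.54 * 0.46 = 0.2484
  Item 5: 0.28 * 0.72 = 0.2016
  Item 6: 0.25 * 0.75 = 0.1875
  Item 7: 0.35 * 0.65 = 0.2275
  Item 8: 0.54 * 0.46 = 0.2484
  Item 9: 0.72 * 0.28 = 0.2016
  Item 10: 0.48 * 0.52 = 0.2496
  Item 11: 0.45 * 0.55 = 0.2475
Sum(p_i * q_i) = 0.2016 + 0.1824 + 0.1971 + 0.2484 + 0.2016 + 0.1875 + 0.2275 + 0.2484 + 0.2016 + 0.2496 + 0.2475 = 2.3932
KR-20 = (k/(k-1)) * (1 - Sum(p_i*q_i) / Var_total)
= (11/10) * (1 - 2.3932/5.1)
= 1.1 * 0.5307
KR-20 = 0.5838

0.5838


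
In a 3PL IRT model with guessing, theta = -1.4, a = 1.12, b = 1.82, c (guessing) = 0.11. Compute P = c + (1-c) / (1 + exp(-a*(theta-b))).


logit = 1.12*(-1.4 - 1.82) = -3.6064
P* = 1/(1 + exp(--3.6064)) = 0.0264
P = 0.11 + (1 - 0.11) * 0.0264
P = 0.1335

0.1335


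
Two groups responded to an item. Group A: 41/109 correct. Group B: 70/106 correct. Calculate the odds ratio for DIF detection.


Odds_A = 41/68 = 0.6029
Odds_B = 70/36 = 1.9444
OR = Odds_A / Odds_B = 0.6029 / 1.9444
Exactly, OR = (41 * 36) / (68 * 70) = 1476 / 4760
OR = 0.3101

0.3101


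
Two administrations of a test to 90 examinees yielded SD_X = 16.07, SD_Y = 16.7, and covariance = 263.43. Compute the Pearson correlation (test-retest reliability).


r = cov(X,Y) / (SD_X * SD_Y)
r = 263.43 / (16.07 * 16.7)
r = 263.43 / 268.369
r = 0.9816

0.9816


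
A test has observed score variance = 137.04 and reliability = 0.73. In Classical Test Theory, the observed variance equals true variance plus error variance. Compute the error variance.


var_true = rxx * var_obs = 0.73 * 137.04 = 100.0392
var_error = var_obs - var_true
var_error = 137.04 - 100.0392
var_error = 37.0008

37.0008


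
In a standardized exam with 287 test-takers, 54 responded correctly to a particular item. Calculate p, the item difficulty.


Item difficulty p = number correct / total examinees
p = 54 / 287
p = 0.1882

0.1882


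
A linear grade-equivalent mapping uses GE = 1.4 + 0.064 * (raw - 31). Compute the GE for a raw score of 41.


raw - median = 41 - 31 = 10
slope * diff = 0.064 * 10 = 0.64
GE = 1.4 + 0.64
GE = 2.04

2.04


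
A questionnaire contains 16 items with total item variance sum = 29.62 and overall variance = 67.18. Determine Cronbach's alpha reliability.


alpha = (k/(k-1)) * (1 - sum(si^2)/s_total^2)
= (16/15) * (1 - 29.62/67.18)
alpha = 0.5964

0.5964


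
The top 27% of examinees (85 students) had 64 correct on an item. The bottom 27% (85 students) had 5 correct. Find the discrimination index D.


p_upper = 64/85 = 0.7529
p_lower = 5/85 = 0.0588
D = 0.7529 - 0.0588 = 0.6941

0.6941


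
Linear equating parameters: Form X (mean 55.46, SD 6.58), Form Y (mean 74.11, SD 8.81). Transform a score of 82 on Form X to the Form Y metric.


slope = SD_Y / SD_X = 8.81 / 6.58 ~ 1.3389
intercept = mean_Y - slope * mean_X = 74.11 - (8.81 / 6.58) * 55.46 ~ -0.1457
Y = slope * X + intercept. To avoid rounding drift from the rounded slope/intercept, evaluate the equivalent form Y = mean_Y + SD_Y * (X - mean_X) / SD_X at full precision:
Y = 74.11 + 8.81 * (82 - 55.46) / 6.58
Y = 74.11 + 8.81 * 26.54 / 6.58
Y = 74.11 + 233.8174 / 6.58
Y = 74.11 + 35.5346
Y = 109.6446

109.6446


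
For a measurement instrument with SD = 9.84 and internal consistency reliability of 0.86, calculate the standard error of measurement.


SEM = SD * sqrt(1 - rxx)
SEM = 9.84 * sqrt(1 - 0.86)
SEM = 9.84 * sqrt(0.14) = 9.84 * 0.374166
SEM = 3.6818

3.6818


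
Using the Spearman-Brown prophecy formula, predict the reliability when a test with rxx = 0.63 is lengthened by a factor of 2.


r_new = (n * rxx) / (1 + (n-1) * rxx)
r_new = (2 * 0.63) / (1 + 1 * 0.63)
r_new = 1.26 / 1.63
r_new = 0.773

0.773


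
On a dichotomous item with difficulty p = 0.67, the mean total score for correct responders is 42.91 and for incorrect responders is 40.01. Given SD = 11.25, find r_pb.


q = 1 - p = 0.33
rpb = ((M1 - M0) / SD) * sqrt(p * q)
rpb = ((42.91 - 40.01) / 11.25) * sqrt(0.67 * 0.33)
rpb = 0.1212

0.1212


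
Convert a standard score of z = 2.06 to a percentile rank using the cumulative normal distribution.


CDF(z) = 0.5 * (1 + erf(z/sqrt(2)))
erf(1.4566) = 0.9606
CDF = 0.9803
Percentile rank = 0.9803 * 100 = 98.03

98.03


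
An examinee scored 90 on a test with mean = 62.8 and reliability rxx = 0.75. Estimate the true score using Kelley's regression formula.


T_est = rxx * X + (1 - rxx) * mean
T_est = 0.75 * 90 + 0.25 * 62.8
T_est = 67.5 + 15.7
T_est = 83.2

83.2


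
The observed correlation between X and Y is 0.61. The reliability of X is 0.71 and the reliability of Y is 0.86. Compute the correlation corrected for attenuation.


r_corrected = rxy / sqrt(rxx * ryy)
= 0.61 / sqrt(0.71 * 0.86)
= 0.61 / sqrt(0.6106)
= 0.61 / 0.781409
r_corrected = 0.7806

0.7806


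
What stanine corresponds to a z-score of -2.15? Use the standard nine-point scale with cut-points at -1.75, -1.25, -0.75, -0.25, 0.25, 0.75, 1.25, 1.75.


Stanine boundaries: [-1.75, -1.25, -0.75, -0.25, 0.25, 0.75, 1.25, 1.75]
z = -2.15
Check each boundary:
  z < -1.75
  z < -1.25
  z < -0.75
  z < -0.25
  z < 0.25
  z < 0.75
  z < 1.25
  z < 1.75
Highest qualifying boundary gives stanine = 1

1


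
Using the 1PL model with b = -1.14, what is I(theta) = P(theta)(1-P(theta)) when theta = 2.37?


P = 1/(1+exp(-(2.37--1.14))) = 0.971
I = P*(1-P) = 0.971 * 0.029
I = 0.0282

0.0282


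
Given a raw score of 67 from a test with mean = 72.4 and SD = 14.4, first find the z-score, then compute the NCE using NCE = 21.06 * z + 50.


z = (X - mean) / SD = (67 - 72.4) / 14.4
z = -5.4 / 14.4
z = -0.375
NCE = NCE = 21.06z + 50
Carry z at full precision (z = -5.4 / 14.4) into the conversion:
NCE = 21.06 * (-5.4 / 14.4) + 50 = -113.724 / 14.4 + 50
NCE = -7.8975 + 50
NCE = 42.1025

42.1025


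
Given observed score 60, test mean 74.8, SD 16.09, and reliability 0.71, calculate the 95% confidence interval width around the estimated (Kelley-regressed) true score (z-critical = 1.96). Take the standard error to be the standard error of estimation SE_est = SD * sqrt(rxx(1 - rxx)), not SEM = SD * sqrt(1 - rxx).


True score estimate = 0.71*60 + 0.29*74.8 = 64.292
SE_est = SD * sqrt(rxx * (1 - rxx)) = 16.09 * sqrt(0.71 * 0.29) = 16.09 * sqrt(0.2059) = 7.301031
CI = T_est +/- z * SE_est, so width = 2 * z * SE_est = 2 * 1.96 * 7.301031
Width = 28.62

28.62


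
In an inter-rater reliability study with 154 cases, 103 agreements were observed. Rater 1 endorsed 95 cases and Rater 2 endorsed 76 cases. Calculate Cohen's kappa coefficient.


P_o = 103/154 = 0.668831
P_e = (95*76 + 59*78) / 23716 = 0.498482
kappa = (P_o - P_e) / (1 - P_e)
kappa = (0.668831 - 0.498482) / (1 - 0.498482)
kappa = 0.3397

0.3397


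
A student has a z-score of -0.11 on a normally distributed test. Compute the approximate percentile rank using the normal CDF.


CDF(z) = 0.5 * (1 + erf(z/sqrt(2)))
erf(-0.0778) = -0.0876
CDF = 0.4562
Percentile rank = 0.4562 * 100 = 45.62

45.62


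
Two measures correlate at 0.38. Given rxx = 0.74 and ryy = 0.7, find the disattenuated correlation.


r_corrected = rxy / sqrt(rxx * ryy)
= 0.38 / sqrt(0.74 * 0.7)
= 0.38 / sqrt(0.518)
= 0.38 / 0.719722
r_corrected = 0.528

0.528


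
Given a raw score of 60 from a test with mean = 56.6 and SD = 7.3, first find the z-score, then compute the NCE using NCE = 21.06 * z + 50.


z = (X - mean) / SD = (60 - 56.6) / 7.3
z = 3.4 / 7.3
z = 0.4658
NCE = NCE = 21.06z + 50
Carry z at full precision (z = 3.4 / 7.3) into the conversion:
NCE = 21.06 * (3.4 / 7.3) + 50 = 71.604 / 7.3 + 50
NCE = 9.8088 + 50
NCE = 59.8088

59.8088


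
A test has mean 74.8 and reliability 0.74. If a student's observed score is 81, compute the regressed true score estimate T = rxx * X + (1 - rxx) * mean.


T_est = rxx * X + (1 - rxx) * mean
T_est = 0.74 * 81 + 0.26 * 74.8
T_est = 59.94 + 19.448
T_est = 79.388

79.388


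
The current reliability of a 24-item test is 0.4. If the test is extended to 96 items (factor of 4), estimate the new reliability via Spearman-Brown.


r_new = (n * rxx) / (1 + (n-1) * rxx)
r_new = (4 * 0.4) / (1 + 3 * 0.4)
r_new = 1.6 / 2.2
r_new = 0.7273

0.7273


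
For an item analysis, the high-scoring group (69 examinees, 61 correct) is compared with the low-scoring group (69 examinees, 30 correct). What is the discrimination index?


p_upper = 61/69 = 0.8841
p_lower = 30/69 = 0.4348
D = 0.8841 - 0.4348 = 0.4493

0.4493


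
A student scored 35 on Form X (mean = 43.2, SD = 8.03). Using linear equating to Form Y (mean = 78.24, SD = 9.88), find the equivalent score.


slope = SD_Y / SD_X = 9.88 / 8.03 ~ 1.2304
intercept = mean_Y - slope * mean_X = 78.24 - (9.88 / 8.03) * 43.2 ~ 25.0873
Y = slope * X + intercept. To avoid rounding drift from the rounded slope/intercept, evaluate the equivalent form Y = mean_Y + SD_Y * (X - mean_X) / SD_X at full precision:
Y = 78.24 + 9.88 * (35 - 43.2) / 8.03
Y = 78.24 - 9.88 * 8.2 / 8.03
Y = 78.24 - 81.016 / 8.03
Y = 78.24 - 10.0892
Y = 68.1508

68.1508


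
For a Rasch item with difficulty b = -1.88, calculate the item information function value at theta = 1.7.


P = 1/(1+exp(-(1.7--1.88))) = 0.9729
I = P*(1-P) = 0.9729 * 0.0271
I = 0.0264

0.0264


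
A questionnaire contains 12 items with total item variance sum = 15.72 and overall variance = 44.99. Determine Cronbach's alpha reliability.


alpha = (k/(k-1)) * (1 - sum(si^2)/s_total^2)
= (12/11) * (1 - 15.72/44.99)
alpha = 0.7097

0.7097


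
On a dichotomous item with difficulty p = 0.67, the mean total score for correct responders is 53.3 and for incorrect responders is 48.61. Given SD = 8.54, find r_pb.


q = 1 - p = 0.33
rpb = ((M1 - M0) / SD) * sqrt(p * q)
rpb = ((53.3 - 48.61) / 8.54) * sqrt(0.67 * 0.33)
rpb = 0.2582

0.2582


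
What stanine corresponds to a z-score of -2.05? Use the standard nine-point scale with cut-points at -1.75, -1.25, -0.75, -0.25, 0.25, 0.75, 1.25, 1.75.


Stanine boundaries: [-1.75, -1.25, -0.75, -0.25, 0.25, 0.75, 1.25, 1.75]
z = -2.05
Check each boundary:
  z < -1.75
  z < -1.25
  z < -0.75
  z < -0.25
  z < 0.25
  z < 0.75
  z < 1.25
  z < 1.75
Highest qualifying boundary gives stanine = 1

1


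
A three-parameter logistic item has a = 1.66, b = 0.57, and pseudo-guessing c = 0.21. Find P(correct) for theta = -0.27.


logit = 1.66*(-0.27 - 0.57) = -1.3944
P* = 1/(1 + exp(--1.3944)) = 0.1987
P = 0.21 + (1 - 0.21) * 0.1987
P = 0.367

0.367


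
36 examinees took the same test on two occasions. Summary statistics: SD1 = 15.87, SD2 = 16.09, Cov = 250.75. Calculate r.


r = cov(X,Y) / (SD_X * SD_Y)
r = 250.75 / (15.87 * 16.09)
r = 250.75 / 255.3483
r = 0.982

0.982


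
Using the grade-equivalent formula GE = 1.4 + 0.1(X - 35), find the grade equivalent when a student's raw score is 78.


raw - median = 78 - 35 = 43
slope * diff = 0.1 * 43 = 4.3
GE = 1.4 + 4.3
GE = 5.7

5.7


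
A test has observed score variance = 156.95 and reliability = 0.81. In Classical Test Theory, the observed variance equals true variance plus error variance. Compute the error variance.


var_true = rxx * var_obs = 0.81 * 156.95 = 127.1295
var_error = var_obs - var_true
var_error = 156.95 - 127.1295
var_error = 29.8205

29.8205


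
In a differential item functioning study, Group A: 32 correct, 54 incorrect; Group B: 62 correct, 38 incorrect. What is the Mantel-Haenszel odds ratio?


Odds_A = 32/54 = 0.5926
Odds_B = 62/38 = 1.6316
OR = Odds_A / Odds_B = 0.5926 / 1.6316
Exactly, OR = (32 * 38) / (54 * 62) = 1216 / 3348
OR = 0.3632

0.3632


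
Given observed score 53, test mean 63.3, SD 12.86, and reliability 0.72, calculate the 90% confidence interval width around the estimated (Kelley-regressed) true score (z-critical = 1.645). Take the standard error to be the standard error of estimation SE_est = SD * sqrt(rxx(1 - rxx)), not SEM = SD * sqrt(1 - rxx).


True score estimate = 0.72*53 + 0.28*63.3 = 55.884
SE_est = SD * sqrt(rxx * (1 - rxx)) = 12.86 * sqrt(0.72 * 0.28) = 12.86 * sqrt(0.2016) = 5.774126
CI = T_est +/- z * SE_est, so width = 2 * z * SE_est = 2 * 1.645 * 5.774126
Width = 18.9969

18.9969


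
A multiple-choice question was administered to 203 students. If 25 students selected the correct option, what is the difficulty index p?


Item difficulty p = number correct / total examinees
p = 25 / 203
p = 0.1232

0.1232


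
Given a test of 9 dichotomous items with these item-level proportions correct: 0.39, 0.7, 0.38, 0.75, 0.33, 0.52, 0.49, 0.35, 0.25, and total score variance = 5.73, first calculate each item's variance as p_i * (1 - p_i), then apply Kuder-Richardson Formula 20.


For each item, compute p_i * q_i:
  Item 1: 0.39 * 0.61 = 0.2379
  Item 2: 0.7 * 0.3 = 0.21
  Item 3: 0.38 * 0.62 = 0.2356
  Item 4: 0.75 * 0.25 = 0.1875
  Item 5: 0.33 * 0.67 = 0.2211
  Item 6: 0.52 * 0.48 = 0.2496
  Item 7: 0.49 * 0.51 = 0.2499
  Item 8: 0.35 * 0.65 = 0.2275
  Item 9: 0.25 * 0.75 = 0.1875
Sum(p_i * q_i) = 0.2379 + 0.21 + 0.2356 + 0.1875 + 0.2211 + 0.2496 + 0.2499 + 0.2275 + 0.1875 = 2.0066
KR-20 = (k/(k-1)) * (1 - Sum(p_i*q_i) / Var_total)
= (9/8) * (1 - 2.0066/5.73)
= 1.125 * 0.6498
KR-20 = 0.731

0.731


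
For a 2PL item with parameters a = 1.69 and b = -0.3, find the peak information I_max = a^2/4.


For 2PL, max info at theta = b = -0.3
I_max = a^2 / 4 = 1.69^2 / 4
= 2.8561 / 4
I_max = 0.714

0.714


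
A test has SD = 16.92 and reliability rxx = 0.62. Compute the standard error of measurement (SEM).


SEM = SD * sqrt(1 - rxx)
SEM = 16.92 * sqrt(1 - 0.62)
SEM = 16.92 * sqrt(0.38) = 16.92 * 0.616441
SEM = 10.4302

10.4302


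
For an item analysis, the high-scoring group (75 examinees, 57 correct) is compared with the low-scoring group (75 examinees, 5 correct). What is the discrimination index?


p_upper = 57/75 = 0.76
p_lower = 5/75 = 0.0667
D = 0.76 - 0.0667 = 0.6933

0.6933


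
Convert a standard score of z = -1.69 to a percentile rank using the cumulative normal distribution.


CDF(z) = 0.5 * (1 + erf(z/sqrt(2)))
erf(-1.195) = -0.909
CDF = 0.0455
Percentile rank = 0.0455 * 100 = 4.55

4.55


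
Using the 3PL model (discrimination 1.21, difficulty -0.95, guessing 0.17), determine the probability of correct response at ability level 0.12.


logit = 1.21*(0.12 - -0.95) = 1.2947
P* = 1/(1 + exp(-1.2947)) = 0.7849
P = 0.17 + (1 - 0.17) * 0.7849
P = 0.8215

0.8215


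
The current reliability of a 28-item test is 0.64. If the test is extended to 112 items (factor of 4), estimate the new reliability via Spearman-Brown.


r_new = (n * rxx) / (1 + (n-1) * rxx)
r_new = (4 * 0.64) / (1 + 3 * 0.64)
r_new = 2.56 / 2.92
r_new = 0.8767

0.8767


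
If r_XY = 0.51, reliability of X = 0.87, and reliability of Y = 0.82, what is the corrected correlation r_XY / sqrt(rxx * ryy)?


r_corrected = rxy / sqrt(rxx * ryy)
= 0.51 / sqrt(0.87 * 0.82)
= 0.51 / sqrt(0.7134)
= 0.51 / 0.84463
r_corrected = 0.6038

0.6038


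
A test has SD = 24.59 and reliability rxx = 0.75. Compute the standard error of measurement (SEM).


SEM = SD * sqrt(1 - rxx)
SEM = 24.59 * sqrt(1 - 0.75)
SEM = 24.59 * sqrt(0.25) = 24.59 * 0.5
SEM = 12.295

12.295


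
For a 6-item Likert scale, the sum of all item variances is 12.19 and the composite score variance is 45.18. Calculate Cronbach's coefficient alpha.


alpha = (k/(k-1)) * (1 - sum(si^2)/s_total^2)
= (6/5) * (1 - 12.19/45.18)
alpha = 0.8762

0.8762


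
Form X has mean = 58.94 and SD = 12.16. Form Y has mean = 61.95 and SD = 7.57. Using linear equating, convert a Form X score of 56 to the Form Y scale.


slope = SD_Y / SD_X = 7.57 / 12.16 ~ 0.6225
intercept = mean_Y - slope * mean_X = 61.95 - (7.57 / 12.16) * 58.94 ~ 25.2579
Y = slope * X + intercept. To avoid rounding drift from the rounded slope/intercept, evaluate the equivalent form Y = mean_Y + SD_Y * (X - mean_X) / SD_X at full precision:
Y = 61.95 + 7.57 * (56 - 58.94) / 12.16
Y = 61.95 - 7.57 * 2.94 / 12.16
Y = 61.95 - 22.2558 / 12.16
Y = 61.95 - 1.8302
Y = 60.1198

60.1198


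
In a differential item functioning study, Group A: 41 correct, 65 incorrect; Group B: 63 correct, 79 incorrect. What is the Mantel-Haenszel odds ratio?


Odds_A = 41/65 = 0.6308
Odds_B = 63/79 = 0.7975
OR = Odds_A / Odds_B = 0.6308 / 0.7975
Exactly, OR = (41 * 79) / (65 * 63) = 3239 / 4095
OR = 0.791

0.791


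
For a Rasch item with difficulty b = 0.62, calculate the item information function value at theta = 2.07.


P = 1/(1+exp(-(2.07-0.62))) = 0.81
I = P*(1-P) = 0.81 * 0.19
I = 0.1539

0.1539


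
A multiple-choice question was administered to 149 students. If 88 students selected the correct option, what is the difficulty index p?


Item difficulty p = number correct / total examinees
p = 88 / 149
p = 0.5906

0.5906


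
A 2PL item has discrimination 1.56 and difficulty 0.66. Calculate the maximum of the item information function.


For 2PL, max info at theta = b = 0.66
I_max = a^2 / 4 = 1.56^2 / 4
= 2.4336 / 4
I_max = 0.6084

0.6084


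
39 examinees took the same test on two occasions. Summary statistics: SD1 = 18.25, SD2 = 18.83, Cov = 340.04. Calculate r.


r = cov(X,Y) / (SD_X * SD_Y)
r = 340.04 / (18.25 * 18.83)
r = 340.04 / 343.6475
r = 0.9895

0.9895


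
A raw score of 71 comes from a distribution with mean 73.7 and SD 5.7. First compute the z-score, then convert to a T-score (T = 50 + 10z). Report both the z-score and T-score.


z = (X - mean) / SD = (71 - 73.7) / 5.7
z = -2.7 / 5.7
z = -0.4737
T-score = T = 50 + 10z
Carry z at full precision (z = -2.7 / 5.7) into the conversion:
T-score = 50 + 10 * (-2.7 / 5.7) = 50 + -27 / 5.7
T-score = 50 + -4.7368
T-score = 45.2632

45.2632


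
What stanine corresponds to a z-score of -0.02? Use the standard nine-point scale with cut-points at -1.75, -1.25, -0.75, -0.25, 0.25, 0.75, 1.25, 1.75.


Stanine boundaries: [-1.75, -1.25, -0.75, -0.25, 0.25, 0.75, 1.25, 1.75]
z = -0.02
Check each boundary:
  z >= -1.75 -> could be stanine 2
  z >= -1.25 -> could be stanine 3
  z >= -0.75 -> could be stanine 4
  z >= -0.25 -> could be stanine 5
  z < 0.25
  z < 0.75
  z < 1.25
  z < 1.75
Highest qualifying boundary gives stanine = 5

5


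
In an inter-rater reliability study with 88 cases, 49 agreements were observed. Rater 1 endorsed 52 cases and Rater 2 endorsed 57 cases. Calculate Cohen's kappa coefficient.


P_o = 49/88 = 0.556818
P_e = (52*57 + 36*31) / 7744 = 0.52686
kappa = (P_o - P_e) / (1 - P_e)
kappa = (0.556818 - 0.52686) / (1 - 0.52686)
kappa = 0.0633

0.0633


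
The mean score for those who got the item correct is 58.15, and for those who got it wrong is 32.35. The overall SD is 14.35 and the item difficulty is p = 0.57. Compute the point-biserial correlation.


q = 1 - p = 0.43
rpb = ((M1 - M0) / SD) * sqrt(p * q)
rpb = ((58.15 - 32.35) / 14.35) * sqrt(0.57 * 0.43)
rpb = 0.8901

0.8901


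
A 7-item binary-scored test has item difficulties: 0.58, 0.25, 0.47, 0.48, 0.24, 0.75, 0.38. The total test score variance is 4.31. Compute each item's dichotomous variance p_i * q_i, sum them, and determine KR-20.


For each item, compute p_i * q_i:
  Item 1: 0.58 * 0.42 = 0.2436
  Item 2: 0.25 * 0.75 = 0.1875
  Item 3: 0.47 * 0.53 = 0.2491
  Item 4: 0.48 * 0.52 = 0.2496
  Item 5: 0.24 * 0.76 = 0.1824
  Item 6: 0.75 * 0.25 = 0.1875
  Item 7: 0.38 * 0.62 = 0.2356
Sum(p_i * q_i) = 0.2436 + 0.1875 + 0.2491 + 0.2496 + 0.1824 + 0.1875 + 0.2356 = 1.5353
KR-20 = (k/(k-1)) * (1 - Sum(p_i*q_i) / Var_total)
= (7/6) * (1 - 1.5353/4.31)
= 1.1667 * 0.6438
KR-20 = 0.7511

0.7511


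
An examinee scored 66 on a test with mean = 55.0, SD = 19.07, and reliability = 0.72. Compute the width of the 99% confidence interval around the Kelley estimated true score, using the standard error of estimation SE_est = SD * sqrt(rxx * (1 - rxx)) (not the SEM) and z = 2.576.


True score estimate = 0.72*66 + 0.28*55.0 = 62.92
SE_est = SD * sqrt(rxx * (1 - rxx)) = 19.07 * sqrt(0.72 * 0.28) = 19.07 * sqrt(0.2016) = 8.562409
CI = T_est +/- z * SE_est, so width = 2 * z * SE_est = 2 * 2.576 * 8.562409
Width = 44.1135

44.1135


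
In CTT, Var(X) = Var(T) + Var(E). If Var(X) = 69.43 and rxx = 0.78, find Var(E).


var_true = rxx * var_obs = 0.78 * 69.43 = 54.1554
var_error = var_obs - var_true
var_error = 69.43 - 54.1554
var_error = 15.2746

15.2746


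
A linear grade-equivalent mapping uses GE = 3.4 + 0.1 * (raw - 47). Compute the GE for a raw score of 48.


raw - median = 48 - 47 = 1
slope * diff = 0.1 * 1 = 0.1
GE = 3.4 + 0.1
GE = 3.5

3.5


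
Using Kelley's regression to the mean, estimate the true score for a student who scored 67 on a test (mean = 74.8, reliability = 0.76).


T_est = rxx * X + (1 - rxx) * mean
T_est = 0.76 * 67 + 0.24 * 74.8
T_est = 50.92 + 17.952
T_est = 68.872

68.872


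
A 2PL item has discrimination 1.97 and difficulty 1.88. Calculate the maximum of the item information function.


For 2PL, max info at theta = b = 1.88
I_max = a^2 / 4 = 1.97^2 / 4
= 3.8809 / 4
I_max = 0.9702

0.9702
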